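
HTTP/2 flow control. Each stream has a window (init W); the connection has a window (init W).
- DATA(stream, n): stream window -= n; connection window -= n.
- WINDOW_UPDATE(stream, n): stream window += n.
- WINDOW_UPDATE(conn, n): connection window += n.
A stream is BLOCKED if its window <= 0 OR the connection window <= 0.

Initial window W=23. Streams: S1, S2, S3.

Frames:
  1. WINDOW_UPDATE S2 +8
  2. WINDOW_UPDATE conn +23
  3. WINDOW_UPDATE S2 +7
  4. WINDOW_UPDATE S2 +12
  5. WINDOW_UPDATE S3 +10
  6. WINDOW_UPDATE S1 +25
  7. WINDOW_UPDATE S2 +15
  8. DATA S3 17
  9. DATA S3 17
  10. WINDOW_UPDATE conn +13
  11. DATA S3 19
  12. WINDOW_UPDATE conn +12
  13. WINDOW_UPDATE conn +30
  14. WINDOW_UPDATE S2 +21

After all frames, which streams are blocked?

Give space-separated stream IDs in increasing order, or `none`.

Answer: S3

Derivation:
Op 1: conn=23 S1=23 S2=31 S3=23 blocked=[]
Op 2: conn=46 S1=23 S2=31 S3=23 blocked=[]
Op 3: conn=46 S1=23 S2=38 S3=23 blocked=[]
Op 4: conn=46 S1=23 S2=50 S3=23 blocked=[]
Op 5: conn=46 S1=23 S2=50 S3=33 blocked=[]
Op 6: conn=46 S1=48 S2=50 S3=33 blocked=[]
Op 7: conn=46 S1=48 S2=65 S3=33 blocked=[]
Op 8: conn=29 S1=48 S2=65 S3=16 blocked=[]
Op 9: conn=12 S1=48 S2=65 S3=-1 blocked=[3]
Op 10: conn=25 S1=48 S2=65 S3=-1 blocked=[3]
Op 11: conn=6 S1=48 S2=65 S3=-20 blocked=[3]
Op 12: conn=18 S1=48 S2=65 S3=-20 blocked=[3]
Op 13: conn=48 S1=48 S2=65 S3=-20 blocked=[3]
Op 14: conn=48 S1=48 S2=86 S3=-20 blocked=[3]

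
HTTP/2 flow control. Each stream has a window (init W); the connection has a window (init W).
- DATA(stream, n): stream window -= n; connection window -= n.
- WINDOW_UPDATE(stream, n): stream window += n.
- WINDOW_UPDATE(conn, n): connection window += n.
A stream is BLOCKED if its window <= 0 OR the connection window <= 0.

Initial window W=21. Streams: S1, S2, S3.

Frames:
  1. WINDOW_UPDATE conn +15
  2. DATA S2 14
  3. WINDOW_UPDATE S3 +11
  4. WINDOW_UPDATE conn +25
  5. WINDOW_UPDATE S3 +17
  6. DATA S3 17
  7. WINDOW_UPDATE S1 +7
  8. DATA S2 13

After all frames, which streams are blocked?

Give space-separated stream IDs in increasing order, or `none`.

Op 1: conn=36 S1=21 S2=21 S3=21 blocked=[]
Op 2: conn=22 S1=21 S2=7 S3=21 blocked=[]
Op 3: conn=22 S1=21 S2=7 S3=32 blocked=[]
Op 4: conn=47 S1=21 S2=7 S3=32 blocked=[]
Op 5: conn=47 S1=21 S2=7 S3=49 blocked=[]
Op 6: conn=30 S1=21 S2=7 S3=32 blocked=[]
Op 7: conn=30 S1=28 S2=7 S3=32 blocked=[]
Op 8: conn=17 S1=28 S2=-6 S3=32 blocked=[2]

Answer: S2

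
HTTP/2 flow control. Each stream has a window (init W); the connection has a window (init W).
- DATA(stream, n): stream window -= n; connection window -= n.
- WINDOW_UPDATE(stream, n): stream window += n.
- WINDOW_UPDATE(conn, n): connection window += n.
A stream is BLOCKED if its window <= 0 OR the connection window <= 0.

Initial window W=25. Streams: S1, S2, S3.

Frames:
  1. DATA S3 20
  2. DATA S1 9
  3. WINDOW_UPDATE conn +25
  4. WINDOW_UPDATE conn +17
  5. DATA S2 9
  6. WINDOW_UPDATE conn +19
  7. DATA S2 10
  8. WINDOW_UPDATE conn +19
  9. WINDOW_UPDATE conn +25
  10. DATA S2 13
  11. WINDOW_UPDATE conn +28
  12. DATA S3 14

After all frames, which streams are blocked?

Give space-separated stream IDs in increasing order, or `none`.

Op 1: conn=5 S1=25 S2=25 S3=5 blocked=[]
Op 2: conn=-4 S1=16 S2=25 S3=5 blocked=[1, 2, 3]
Op 3: conn=21 S1=16 S2=25 S3=5 blocked=[]
Op 4: conn=38 S1=16 S2=25 S3=5 blocked=[]
Op 5: conn=29 S1=16 S2=16 S3=5 blocked=[]
Op 6: conn=48 S1=16 S2=16 S3=5 blocked=[]
Op 7: conn=38 S1=16 S2=6 S3=5 blocked=[]
Op 8: conn=57 S1=16 S2=6 S3=5 blocked=[]
Op 9: conn=82 S1=16 S2=6 S3=5 blocked=[]
Op 10: conn=69 S1=16 S2=-7 S3=5 blocked=[2]
Op 11: conn=97 S1=16 S2=-7 S3=5 blocked=[2]
Op 12: conn=83 S1=16 S2=-7 S3=-9 blocked=[2, 3]

Answer: S2 S3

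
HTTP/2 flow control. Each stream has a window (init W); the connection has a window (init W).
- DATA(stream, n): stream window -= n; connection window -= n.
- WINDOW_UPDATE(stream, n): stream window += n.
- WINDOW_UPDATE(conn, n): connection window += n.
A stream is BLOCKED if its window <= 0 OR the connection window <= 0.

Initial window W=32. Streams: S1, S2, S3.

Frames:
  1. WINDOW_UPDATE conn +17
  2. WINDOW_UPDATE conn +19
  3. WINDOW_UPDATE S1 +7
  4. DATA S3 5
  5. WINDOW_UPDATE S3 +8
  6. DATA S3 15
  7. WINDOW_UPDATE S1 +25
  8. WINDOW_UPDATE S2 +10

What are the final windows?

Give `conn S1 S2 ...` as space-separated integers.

Op 1: conn=49 S1=32 S2=32 S3=32 blocked=[]
Op 2: conn=68 S1=32 S2=32 S3=32 blocked=[]
Op 3: conn=68 S1=39 S2=32 S3=32 blocked=[]
Op 4: conn=63 S1=39 S2=32 S3=27 blocked=[]
Op 5: conn=63 S1=39 S2=32 S3=35 blocked=[]
Op 6: conn=48 S1=39 S2=32 S3=20 blocked=[]
Op 7: conn=48 S1=64 S2=32 S3=20 blocked=[]
Op 8: conn=48 S1=64 S2=42 S3=20 blocked=[]

Answer: 48 64 42 20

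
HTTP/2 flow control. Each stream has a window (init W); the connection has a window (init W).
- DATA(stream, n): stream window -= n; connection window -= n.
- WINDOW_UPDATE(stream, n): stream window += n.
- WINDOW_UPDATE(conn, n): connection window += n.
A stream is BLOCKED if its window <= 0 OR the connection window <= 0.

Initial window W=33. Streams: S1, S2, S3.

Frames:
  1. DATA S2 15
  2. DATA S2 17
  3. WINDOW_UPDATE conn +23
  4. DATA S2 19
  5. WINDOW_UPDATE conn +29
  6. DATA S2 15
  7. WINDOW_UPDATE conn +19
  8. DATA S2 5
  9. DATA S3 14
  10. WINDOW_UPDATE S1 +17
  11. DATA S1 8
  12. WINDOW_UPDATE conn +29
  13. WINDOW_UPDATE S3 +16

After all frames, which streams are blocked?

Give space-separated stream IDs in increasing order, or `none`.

Answer: S2

Derivation:
Op 1: conn=18 S1=33 S2=18 S3=33 blocked=[]
Op 2: conn=1 S1=33 S2=1 S3=33 blocked=[]
Op 3: conn=24 S1=33 S2=1 S3=33 blocked=[]
Op 4: conn=5 S1=33 S2=-18 S3=33 blocked=[2]
Op 5: conn=34 S1=33 S2=-18 S3=33 blocked=[2]
Op 6: conn=19 S1=33 S2=-33 S3=33 blocked=[2]
Op 7: conn=38 S1=33 S2=-33 S3=33 blocked=[2]
Op 8: conn=33 S1=33 S2=-38 S3=33 blocked=[2]
Op 9: conn=19 S1=33 S2=-38 S3=19 blocked=[2]
Op 10: conn=19 S1=50 S2=-38 S3=19 blocked=[2]
Op 11: conn=11 S1=42 S2=-38 S3=19 blocked=[2]
Op 12: conn=40 S1=42 S2=-38 S3=19 blocked=[2]
Op 13: conn=40 S1=42 S2=-38 S3=35 blocked=[2]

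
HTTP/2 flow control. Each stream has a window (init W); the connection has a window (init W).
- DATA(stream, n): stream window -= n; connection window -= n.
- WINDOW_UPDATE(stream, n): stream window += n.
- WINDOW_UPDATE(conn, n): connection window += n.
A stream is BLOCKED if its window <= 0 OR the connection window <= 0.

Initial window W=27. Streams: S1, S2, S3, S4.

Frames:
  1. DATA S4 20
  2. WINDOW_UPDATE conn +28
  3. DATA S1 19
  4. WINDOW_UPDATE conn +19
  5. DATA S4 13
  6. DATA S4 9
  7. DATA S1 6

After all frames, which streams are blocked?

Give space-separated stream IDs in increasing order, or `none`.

Answer: S4

Derivation:
Op 1: conn=7 S1=27 S2=27 S3=27 S4=7 blocked=[]
Op 2: conn=35 S1=27 S2=27 S3=27 S4=7 blocked=[]
Op 3: conn=16 S1=8 S2=27 S3=27 S4=7 blocked=[]
Op 4: conn=35 S1=8 S2=27 S3=27 S4=7 blocked=[]
Op 5: conn=22 S1=8 S2=27 S3=27 S4=-6 blocked=[4]
Op 6: conn=13 S1=8 S2=27 S3=27 S4=-15 blocked=[4]
Op 7: conn=7 S1=2 S2=27 S3=27 S4=-15 blocked=[4]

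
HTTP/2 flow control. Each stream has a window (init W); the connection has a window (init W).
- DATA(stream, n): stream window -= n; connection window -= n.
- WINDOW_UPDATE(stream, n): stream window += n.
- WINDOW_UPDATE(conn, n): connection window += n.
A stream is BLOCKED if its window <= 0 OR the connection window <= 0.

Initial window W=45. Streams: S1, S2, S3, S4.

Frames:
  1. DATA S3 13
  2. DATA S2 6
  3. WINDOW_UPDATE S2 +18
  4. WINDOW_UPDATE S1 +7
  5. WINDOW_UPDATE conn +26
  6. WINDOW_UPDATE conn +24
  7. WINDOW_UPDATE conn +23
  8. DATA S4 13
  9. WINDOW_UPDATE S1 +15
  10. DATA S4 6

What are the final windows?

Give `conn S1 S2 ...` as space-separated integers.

Answer: 80 67 57 32 26

Derivation:
Op 1: conn=32 S1=45 S2=45 S3=32 S4=45 blocked=[]
Op 2: conn=26 S1=45 S2=39 S3=32 S4=45 blocked=[]
Op 3: conn=26 S1=45 S2=57 S3=32 S4=45 blocked=[]
Op 4: conn=26 S1=52 S2=57 S3=32 S4=45 blocked=[]
Op 5: conn=52 S1=52 S2=57 S3=32 S4=45 blocked=[]
Op 6: conn=76 S1=52 S2=57 S3=32 S4=45 blocked=[]
Op 7: conn=99 S1=52 S2=57 S3=32 S4=45 blocked=[]
Op 8: conn=86 S1=52 S2=57 S3=32 S4=32 blocked=[]
Op 9: conn=86 S1=67 S2=57 S3=32 S4=32 blocked=[]
Op 10: conn=80 S1=67 S2=57 S3=32 S4=26 blocked=[]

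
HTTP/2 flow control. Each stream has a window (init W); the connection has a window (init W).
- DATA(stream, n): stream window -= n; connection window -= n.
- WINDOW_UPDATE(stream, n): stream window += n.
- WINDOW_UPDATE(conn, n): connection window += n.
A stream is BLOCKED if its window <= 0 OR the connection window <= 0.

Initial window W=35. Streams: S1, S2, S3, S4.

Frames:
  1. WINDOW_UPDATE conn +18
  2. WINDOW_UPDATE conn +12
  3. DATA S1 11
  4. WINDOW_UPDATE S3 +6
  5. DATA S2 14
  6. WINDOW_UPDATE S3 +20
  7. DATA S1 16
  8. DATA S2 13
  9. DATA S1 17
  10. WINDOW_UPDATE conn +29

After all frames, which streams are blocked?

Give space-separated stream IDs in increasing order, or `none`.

Answer: S1

Derivation:
Op 1: conn=53 S1=35 S2=35 S3=35 S4=35 blocked=[]
Op 2: conn=65 S1=35 S2=35 S3=35 S4=35 blocked=[]
Op 3: conn=54 S1=24 S2=35 S3=35 S4=35 blocked=[]
Op 4: conn=54 S1=24 S2=35 S3=41 S4=35 blocked=[]
Op 5: conn=40 S1=24 S2=21 S3=41 S4=35 blocked=[]
Op 6: conn=40 S1=24 S2=21 S3=61 S4=35 blocked=[]
Op 7: conn=24 S1=8 S2=21 S3=61 S4=35 blocked=[]
Op 8: conn=11 S1=8 S2=8 S3=61 S4=35 blocked=[]
Op 9: conn=-6 S1=-9 S2=8 S3=61 S4=35 blocked=[1, 2, 3, 4]
Op 10: conn=23 S1=-9 S2=8 S3=61 S4=35 blocked=[1]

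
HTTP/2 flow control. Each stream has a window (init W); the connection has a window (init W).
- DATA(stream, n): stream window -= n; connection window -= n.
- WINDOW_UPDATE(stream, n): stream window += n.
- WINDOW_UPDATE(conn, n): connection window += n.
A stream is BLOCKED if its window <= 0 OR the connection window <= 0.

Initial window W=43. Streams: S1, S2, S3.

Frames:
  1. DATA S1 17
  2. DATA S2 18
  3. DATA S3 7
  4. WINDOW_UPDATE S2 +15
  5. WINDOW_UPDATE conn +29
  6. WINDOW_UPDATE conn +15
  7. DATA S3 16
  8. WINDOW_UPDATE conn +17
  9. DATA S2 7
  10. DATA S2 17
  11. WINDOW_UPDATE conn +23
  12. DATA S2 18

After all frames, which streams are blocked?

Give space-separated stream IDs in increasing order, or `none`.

Op 1: conn=26 S1=26 S2=43 S3=43 blocked=[]
Op 2: conn=8 S1=26 S2=25 S3=43 blocked=[]
Op 3: conn=1 S1=26 S2=25 S3=36 blocked=[]
Op 4: conn=1 S1=26 S2=40 S3=36 blocked=[]
Op 5: conn=30 S1=26 S2=40 S3=36 blocked=[]
Op 6: conn=45 S1=26 S2=40 S3=36 blocked=[]
Op 7: conn=29 S1=26 S2=40 S3=20 blocked=[]
Op 8: conn=46 S1=26 S2=40 S3=20 blocked=[]
Op 9: conn=39 S1=26 S2=33 S3=20 blocked=[]
Op 10: conn=22 S1=26 S2=16 S3=20 blocked=[]
Op 11: conn=45 S1=26 S2=16 S3=20 blocked=[]
Op 12: conn=27 S1=26 S2=-2 S3=20 blocked=[2]

Answer: S2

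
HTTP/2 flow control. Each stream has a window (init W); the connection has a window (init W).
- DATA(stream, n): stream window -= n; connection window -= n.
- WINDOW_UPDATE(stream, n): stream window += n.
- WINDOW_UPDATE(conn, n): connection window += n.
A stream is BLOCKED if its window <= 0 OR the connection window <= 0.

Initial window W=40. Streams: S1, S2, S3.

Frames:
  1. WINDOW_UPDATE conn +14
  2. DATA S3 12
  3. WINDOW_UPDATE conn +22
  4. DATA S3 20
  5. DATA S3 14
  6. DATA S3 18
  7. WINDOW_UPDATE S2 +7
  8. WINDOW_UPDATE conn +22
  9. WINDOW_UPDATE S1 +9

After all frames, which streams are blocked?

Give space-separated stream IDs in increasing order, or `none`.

Answer: S3

Derivation:
Op 1: conn=54 S1=40 S2=40 S3=40 blocked=[]
Op 2: conn=42 S1=40 S2=40 S3=28 blocked=[]
Op 3: conn=64 S1=40 S2=40 S3=28 blocked=[]
Op 4: conn=44 S1=40 S2=40 S3=8 blocked=[]
Op 5: conn=30 S1=40 S2=40 S3=-6 blocked=[3]
Op 6: conn=12 S1=40 S2=40 S3=-24 blocked=[3]
Op 7: conn=12 S1=40 S2=47 S3=-24 blocked=[3]
Op 8: conn=34 S1=40 S2=47 S3=-24 blocked=[3]
Op 9: conn=34 S1=49 S2=47 S3=-24 blocked=[3]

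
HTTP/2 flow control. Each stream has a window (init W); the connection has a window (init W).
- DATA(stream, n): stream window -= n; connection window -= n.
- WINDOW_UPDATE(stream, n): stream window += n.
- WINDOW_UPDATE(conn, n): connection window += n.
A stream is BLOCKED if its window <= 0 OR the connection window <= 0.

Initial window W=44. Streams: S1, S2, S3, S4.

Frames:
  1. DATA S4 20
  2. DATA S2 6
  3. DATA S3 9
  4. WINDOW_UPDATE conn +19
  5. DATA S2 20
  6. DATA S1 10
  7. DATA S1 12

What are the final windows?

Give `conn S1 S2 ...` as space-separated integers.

Op 1: conn=24 S1=44 S2=44 S3=44 S4=24 blocked=[]
Op 2: conn=18 S1=44 S2=38 S3=44 S4=24 blocked=[]
Op 3: conn=9 S1=44 S2=38 S3=35 S4=24 blocked=[]
Op 4: conn=28 S1=44 S2=38 S3=35 S4=24 blocked=[]
Op 5: conn=8 S1=44 S2=18 S3=35 S4=24 blocked=[]
Op 6: conn=-2 S1=34 S2=18 S3=35 S4=24 blocked=[1, 2, 3, 4]
Op 7: conn=-14 S1=22 S2=18 S3=35 S4=24 blocked=[1, 2, 3, 4]

Answer: -14 22 18 35 24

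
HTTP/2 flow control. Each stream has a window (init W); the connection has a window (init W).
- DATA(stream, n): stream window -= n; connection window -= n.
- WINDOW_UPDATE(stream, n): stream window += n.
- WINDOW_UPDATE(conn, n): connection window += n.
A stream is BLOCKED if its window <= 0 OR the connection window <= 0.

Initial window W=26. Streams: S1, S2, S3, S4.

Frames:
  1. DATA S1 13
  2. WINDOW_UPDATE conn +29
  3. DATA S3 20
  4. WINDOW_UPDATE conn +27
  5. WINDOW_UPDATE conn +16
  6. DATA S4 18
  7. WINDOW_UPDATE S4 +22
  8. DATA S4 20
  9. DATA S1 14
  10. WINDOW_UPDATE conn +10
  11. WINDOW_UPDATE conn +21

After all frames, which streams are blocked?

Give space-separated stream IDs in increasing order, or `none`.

Answer: S1

Derivation:
Op 1: conn=13 S1=13 S2=26 S3=26 S4=26 blocked=[]
Op 2: conn=42 S1=13 S2=26 S3=26 S4=26 blocked=[]
Op 3: conn=22 S1=13 S2=26 S3=6 S4=26 blocked=[]
Op 4: conn=49 S1=13 S2=26 S3=6 S4=26 blocked=[]
Op 5: conn=65 S1=13 S2=26 S3=6 S4=26 blocked=[]
Op 6: conn=47 S1=13 S2=26 S3=6 S4=8 blocked=[]
Op 7: conn=47 S1=13 S2=26 S3=6 S4=30 blocked=[]
Op 8: conn=27 S1=13 S2=26 S3=6 S4=10 blocked=[]
Op 9: conn=13 S1=-1 S2=26 S3=6 S4=10 blocked=[1]
Op 10: conn=23 S1=-1 S2=26 S3=6 S4=10 blocked=[1]
Op 11: conn=44 S1=-1 S2=26 S3=6 S4=10 blocked=[1]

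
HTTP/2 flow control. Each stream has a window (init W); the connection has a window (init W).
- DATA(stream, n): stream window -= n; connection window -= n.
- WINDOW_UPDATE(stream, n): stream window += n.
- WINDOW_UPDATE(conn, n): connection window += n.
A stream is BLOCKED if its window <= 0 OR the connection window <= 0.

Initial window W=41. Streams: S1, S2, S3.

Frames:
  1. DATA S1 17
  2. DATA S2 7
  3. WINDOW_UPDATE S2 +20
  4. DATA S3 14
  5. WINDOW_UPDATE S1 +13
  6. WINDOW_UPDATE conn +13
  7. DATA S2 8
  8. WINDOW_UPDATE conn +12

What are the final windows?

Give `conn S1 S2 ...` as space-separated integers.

Op 1: conn=24 S1=24 S2=41 S3=41 blocked=[]
Op 2: conn=17 S1=24 S2=34 S3=41 blocked=[]
Op 3: conn=17 S1=24 S2=54 S3=41 blocked=[]
Op 4: conn=3 S1=24 S2=54 S3=27 blocked=[]
Op 5: conn=3 S1=37 S2=54 S3=27 blocked=[]
Op 6: conn=16 S1=37 S2=54 S3=27 blocked=[]
Op 7: conn=8 S1=37 S2=46 S3=27 blocked=[]
Op 8: conn=20 S1=37 S2=46 S3=27 blocked=[]

Answer: 20 37 46 27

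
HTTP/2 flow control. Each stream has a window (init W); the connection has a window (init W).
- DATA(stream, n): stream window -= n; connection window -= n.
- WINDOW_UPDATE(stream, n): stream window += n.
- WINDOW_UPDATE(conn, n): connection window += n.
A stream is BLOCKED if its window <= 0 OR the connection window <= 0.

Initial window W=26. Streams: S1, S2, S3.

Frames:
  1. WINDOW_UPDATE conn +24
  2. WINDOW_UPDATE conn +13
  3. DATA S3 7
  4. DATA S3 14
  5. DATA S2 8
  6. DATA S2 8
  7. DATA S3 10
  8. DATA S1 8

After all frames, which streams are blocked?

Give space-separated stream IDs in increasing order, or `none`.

Answer: S3

Derivation:
Op 1: conn=50 S1=26 S2=26 S3=26 blocked=[]
Op 2: conn=63 S1=26 S2=26 S3=26 blocked=[]
Op 3: conn=56 S1=26 S2=26 S3=19 blocked=[]
Op 4: conn=42 S1=26 S2=26 S3=5 blocked=[]
Op 5: conn=34 S1=26 S2=18 S3=5 blocked=[]
Op 6: conn=26 S1=26 S2=10 S3=5 blocked=[]
Op 7: conn=16 S1=26 S2=10 S3=-5 blocked=[3]
Op 8: conn=8 S1=18 S2=10 S3=-5 blocked=[3]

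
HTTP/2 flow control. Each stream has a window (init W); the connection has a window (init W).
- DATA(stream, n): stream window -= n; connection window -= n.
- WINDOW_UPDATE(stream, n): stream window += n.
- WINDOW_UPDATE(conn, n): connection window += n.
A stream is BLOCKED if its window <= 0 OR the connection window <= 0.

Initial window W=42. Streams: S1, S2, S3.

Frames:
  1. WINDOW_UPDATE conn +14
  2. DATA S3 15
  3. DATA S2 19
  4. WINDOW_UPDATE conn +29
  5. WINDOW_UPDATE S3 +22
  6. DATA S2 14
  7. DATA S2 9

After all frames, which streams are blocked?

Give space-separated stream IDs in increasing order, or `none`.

Op 1: conn=56 S1=42 S2=42 S3=42 blocked=[]
Op 2: conn=41 S1=42 S2=42 S3=27 blocked=[]
Op 3: conn=22 S1=42 S2=23 S3=27 blocked=[]
Op 4: conn=51 S1=42 S2=23 S3=27 blocked=[]
Op 5: conn=51 S1=42 S2=23 S3=49 blocked=[]
Op 6: conn=37 S1=42 S2=9 S3=49 blocked=[]
Op 7: conn=28 S1=42 S2=0 S3=49 blocked=[2]

Answer: S2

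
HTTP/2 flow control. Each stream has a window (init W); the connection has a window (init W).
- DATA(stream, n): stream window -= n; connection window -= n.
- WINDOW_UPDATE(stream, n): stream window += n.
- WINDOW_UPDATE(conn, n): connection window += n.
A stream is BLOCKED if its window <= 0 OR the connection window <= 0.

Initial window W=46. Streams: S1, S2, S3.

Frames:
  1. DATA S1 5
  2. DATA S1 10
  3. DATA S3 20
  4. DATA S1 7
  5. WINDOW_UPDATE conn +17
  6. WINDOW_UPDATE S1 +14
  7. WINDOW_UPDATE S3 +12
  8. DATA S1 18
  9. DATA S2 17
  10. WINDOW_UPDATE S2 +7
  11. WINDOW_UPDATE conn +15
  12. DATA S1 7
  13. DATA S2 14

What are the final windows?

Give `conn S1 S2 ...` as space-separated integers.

Answer: -20 13 22 38

Derivation:
Op 1: conn=41 S1=41 S2=46 S3=46 blocked=[]
Op 2: conn=31 S1=31 S2=46 S3=46 blocked=[]
Op 3: conn=11 S1=31 S2=46 S3=26 blocked=[]
Op 4: conn=4 S1=24 S2=46 S3=26 blocked=[]
Op 5: conn=21 S1=24 S2=46 S3=26 blocked=[]
Op 6: conn=21 S1=38 S2=46 S3=26 blocked=[]
Op 7: conn=21 S1=38 S2=46 S3=38 blocked=[]
Op 8: conn=3 S1=20 S2=46 S3=38 blocked=[]
Op 9: conn=-14 S1=20 S2=29 S3=38 blocked=[1, 2, 3]
Op 10: conn=-14 S1=20 S2=36 S3=38 blocked=[1, 2, 3]
Op 11: conn=1 S1=20 S2=36 S3=38 blocked=[]
Op 12: conn=-6 S1=13 S2=36 S3=38 blocked=[1, 2, 3]
Op 13: conn=-20 S1=13 S2=22 S3=38 blocked=[1, 2, 3]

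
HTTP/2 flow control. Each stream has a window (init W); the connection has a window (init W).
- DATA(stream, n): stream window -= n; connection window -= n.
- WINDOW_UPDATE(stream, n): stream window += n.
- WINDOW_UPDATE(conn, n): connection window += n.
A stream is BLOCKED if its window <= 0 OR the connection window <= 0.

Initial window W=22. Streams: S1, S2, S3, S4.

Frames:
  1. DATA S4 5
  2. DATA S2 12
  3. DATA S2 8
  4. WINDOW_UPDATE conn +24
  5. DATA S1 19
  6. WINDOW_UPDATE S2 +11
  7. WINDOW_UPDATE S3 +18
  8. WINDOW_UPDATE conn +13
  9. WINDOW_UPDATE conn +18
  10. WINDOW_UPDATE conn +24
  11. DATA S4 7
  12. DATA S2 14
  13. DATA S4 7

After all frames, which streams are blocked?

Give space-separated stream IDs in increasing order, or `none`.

Op 1: conn=17 S1=22 S2=22 S3=22 S4=17 blocked=[]
Op 2: conn=5 S1=22 S2=10 S3=22 S4=17 blocked=[]
Op 3: conn=-3 S1=22 S2=2 S3=22 S4=17 blocked=[1, 2, 3, 4]
Op 4: conn=21 S1=22 S2=2 S3=22 S4=17 blocked=[]
Op 5: conn=2 S1=3 S2=2 S3=22 S4=17 blocked=[]
Op 6: conn=2 S1=3 S2=13 S3=22 S4=17 blocked=[]
Op 7: conn=2 S1=3 S2=13 S3=40 S4=17 blocked=[]
Op 8: conn=15 S1=3 S2=13 S3=40 S4=17 blocked=[]
Op 9: conn=33 S1=3 S2=13 S3=40 S4=17 blocked=[]
Op 10: conn=57 S1=3 S2=13 S3=40 S4=17 blocked=[]
Op 11: conn=50 S1=3 S2=13 S3=40 S4=10 blocked=[]
Op 12: conn=36 S1=3 S2=-1 S3=40 S4=10 blocked=[2]
Op 13: conn=29 S1=3 S2=-1 S3=40 S4=3 blocked=[2]

Answer: S2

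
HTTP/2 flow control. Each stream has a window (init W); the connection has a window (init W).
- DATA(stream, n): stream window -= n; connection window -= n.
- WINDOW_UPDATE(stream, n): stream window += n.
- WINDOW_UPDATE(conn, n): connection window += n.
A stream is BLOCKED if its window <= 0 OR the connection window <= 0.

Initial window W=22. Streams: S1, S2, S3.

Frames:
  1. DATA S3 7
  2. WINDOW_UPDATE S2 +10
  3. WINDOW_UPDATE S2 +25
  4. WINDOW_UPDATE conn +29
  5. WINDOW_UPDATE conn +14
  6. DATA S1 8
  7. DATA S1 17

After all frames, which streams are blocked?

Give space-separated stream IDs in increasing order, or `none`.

Answer: S1

Derivation:
Op 1: conn=15 S1=22 S2=22 S3=15 blocked=[]
Op 2: conn=15 S1=22 S2=32 S3=15 blocked=[]
Op 3: conn=15 S1=22 S2=57 S3=15 blocked=[]
Op 4: conn=44 S1=22 S2=57 S3=15 blocked=[]
Op 5: conn=58 S1=22 S2=57 S3=15 blocked=[]
Op 6: conn=50 S1=14 S2=57 S3=15 blocked=[]
Op 7: conn=33 S1=-3 S2=57 S3=15 blocked=[1]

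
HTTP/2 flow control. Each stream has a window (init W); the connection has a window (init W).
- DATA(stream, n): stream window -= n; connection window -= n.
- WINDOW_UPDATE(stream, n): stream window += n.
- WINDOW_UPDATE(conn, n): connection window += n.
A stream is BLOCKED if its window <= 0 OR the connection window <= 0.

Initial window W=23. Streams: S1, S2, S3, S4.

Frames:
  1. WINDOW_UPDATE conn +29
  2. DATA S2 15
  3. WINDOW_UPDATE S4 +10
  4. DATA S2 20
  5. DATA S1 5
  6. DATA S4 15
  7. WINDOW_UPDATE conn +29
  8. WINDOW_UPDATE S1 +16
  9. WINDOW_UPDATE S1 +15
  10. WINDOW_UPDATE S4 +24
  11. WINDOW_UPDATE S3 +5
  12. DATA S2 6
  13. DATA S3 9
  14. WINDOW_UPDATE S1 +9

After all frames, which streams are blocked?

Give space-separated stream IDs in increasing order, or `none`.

Op 1: conn=52 S1=23 S2=23 S3=23 S4=23 blocked=[]
Op 2: conn=37 S1=23 S2=8 S3=23 S4=23 blocked=[]
Op 3: conn=37 S1=23 S2=8 S3=23 S4=33 blocked=[]
Op 4: conn=17 S1=23 S2=-12 S3=23 S4=33 blocked=[2]
Op 5: conn=12 S1=18 S2=-12 S3=23 S4=33 blocked=[2]
Op 6: conn=-3 S1=18 S2=-12 S3=23 S4=18 blocked=[1, 2, 3, 4]
Op 7: conn=26 S1=18 S2=-12 S3=23 S4=18 blocked=[2]
Op 8: conn=26 S1=34 S2=-12 S3=23 S4=18 blocked=[2]
Op 9: conn=26 S1=49 S2=-12 S3=23 S4=18 blocked=[2]
Op 10: conn=26 S1=49 S2=-12 S3=23 S4=42 blocked=[2]
Op 11: conn=26 S1=49 S2=-12 S3=28 S4=42 blocked=[2]
Op 12: conn=20 S1=49 S2=-18 S3=28 S4=42 blocked=[2]
Op 13: conn=11 S1=49 S2=-18 S3=19 S4=42 blocked=[2]
Op 14: conn=11 S1=58 S2=-18 S3=19 S4=42 blocked=[2]

Answer: S2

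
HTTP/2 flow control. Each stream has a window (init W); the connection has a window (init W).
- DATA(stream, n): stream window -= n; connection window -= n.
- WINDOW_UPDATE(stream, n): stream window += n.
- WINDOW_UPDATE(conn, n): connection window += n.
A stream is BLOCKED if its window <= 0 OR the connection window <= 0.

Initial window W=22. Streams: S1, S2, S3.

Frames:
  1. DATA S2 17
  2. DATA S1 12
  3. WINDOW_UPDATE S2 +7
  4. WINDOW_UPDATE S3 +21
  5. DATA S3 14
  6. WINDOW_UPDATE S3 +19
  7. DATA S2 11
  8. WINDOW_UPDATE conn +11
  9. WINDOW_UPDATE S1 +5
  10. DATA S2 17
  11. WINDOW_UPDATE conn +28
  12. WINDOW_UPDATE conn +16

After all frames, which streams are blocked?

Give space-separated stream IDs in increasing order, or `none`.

Answer: S2

Derivation:
Op 1: conn=5 S1=22 S2=5 S3=22 blocked=[]
Op 2: conn=-7 S1=10 S2=5 S3=22 blocked=[1, 2, 3]
Op 3: conn=-7 S1=10 S2=12 S3=22 blocked=[1, 2, 3]
Op 4: conn=-7 S1=10 S2=12 S3=43 blocked=[1, 2, 3]
Op 5: conn=-21 S1=10 S2=12 S3=29 blocked=[1, 2, 3]
Op 6: conn=-21 S1=10 S2=12 S3=48 blocked=[1, 2, 3]
Op 7: conn=-32 S1=10 S2=1 S3=48 blocked=[1, 2, 3]
Op 8: conn=-21 S1=10 S2=1 S3=48 blocked=[1, 2, 3]
Op 9: conn=-21 S1=15 S2=1 S3=48 blocked=[1, 2, 3]
Op 10: conn=-38 S1=15 S2=-16 S3=48 blocked=[1, 2, 3]
Op 11: conn=-10 S1=15 S2=-16 S3=48 blocked=[1, 2, 3]
Op 12: conn=6 S1=15 S2=-16 S3=48 blocked=[2]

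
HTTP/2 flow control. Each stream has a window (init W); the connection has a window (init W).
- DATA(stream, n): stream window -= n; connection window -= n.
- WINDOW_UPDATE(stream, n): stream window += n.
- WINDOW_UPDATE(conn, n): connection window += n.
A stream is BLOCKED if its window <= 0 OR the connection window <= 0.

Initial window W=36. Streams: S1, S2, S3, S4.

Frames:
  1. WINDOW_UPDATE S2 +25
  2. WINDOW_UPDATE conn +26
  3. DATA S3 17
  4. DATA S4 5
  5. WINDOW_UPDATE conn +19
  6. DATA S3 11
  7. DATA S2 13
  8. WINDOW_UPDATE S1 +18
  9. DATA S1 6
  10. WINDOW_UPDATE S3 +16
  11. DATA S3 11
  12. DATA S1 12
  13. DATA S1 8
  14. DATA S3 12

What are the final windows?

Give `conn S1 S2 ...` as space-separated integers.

Answer: -14 28 48 1 31

Derivation:
Op 1: conn=36 S1=36 S2=61 S3=36 S4=36 blocked=[]
Op 2: conn=62 S1=36 S2=61 S3=36 S4=36 blocked=[]
Op 3: conn=45 S1=36 S2=61 S3=19 S4=36 blocked=[]
Op 4: conn=40 S1=36 S2=61 S3=19 S4=31 blocked=[]
Op 5: conn=59 S1=36 S2=61 S3=19 S4=31 blocked=[]
Op 6: conn=48 S1=36 S2=61 S3=8 S4=31 blocked=[]
Op 7: conn=35 S1=36 S2=48 S3=8 S4=31 blocked=[]
Op 8: conn=35 S1=54 S2=48 S3=8 S4=31 blocked=[]
Op 9: conn=29 S1=48 S2=48 S3=8 S4=31 blocked=[]
Op 10: conn=29 S1=48 S2=48 S3=24 S4=31 blocked=[]
Op 11: conn=18 S1=48 S2=48 S3=13 S4=31 blocked=[]
Op 12: conn=6 S1=36 S2=48 S3=13 S4=31 blocked=[]
Op 13: conn=-2 S1=28 S2=48 S3=13 S4=31 blocked=[1, 2, 3, 4]
Op 14: conn=-14 S1=28 S2=48 S3=1 S4=31 blocked=[1, 2, 3, 4]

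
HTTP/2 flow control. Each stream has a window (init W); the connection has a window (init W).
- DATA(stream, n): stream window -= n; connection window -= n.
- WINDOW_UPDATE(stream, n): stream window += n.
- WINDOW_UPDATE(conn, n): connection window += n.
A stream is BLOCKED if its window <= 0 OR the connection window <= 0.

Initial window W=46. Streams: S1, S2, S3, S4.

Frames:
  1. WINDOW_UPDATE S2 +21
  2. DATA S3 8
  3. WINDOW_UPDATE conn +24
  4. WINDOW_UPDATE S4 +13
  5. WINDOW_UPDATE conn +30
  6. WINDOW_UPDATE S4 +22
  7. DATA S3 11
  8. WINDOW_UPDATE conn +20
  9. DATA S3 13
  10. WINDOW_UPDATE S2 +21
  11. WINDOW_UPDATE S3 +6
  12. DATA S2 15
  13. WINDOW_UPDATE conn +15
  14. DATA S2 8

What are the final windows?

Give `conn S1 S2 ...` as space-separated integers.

Op 1: conn=46 S1=46 S2=67 S3=46 S4=46 blocked=[]
Op 2: conn=38 S1=46 S2=67 S3=38 S4=46 blocked=[]
Op 3: conn=62 S1=46 S2=67 S3=38 S4=46 blocked=[]
Op 4: conn=62 S1=46 S2=67 S3=38 S4=59 blocked=[]
Op 5: conn=92 S1=46 S2=67 S3=38 S4=59 blocked=[]
Op 6: conn=92 S1=46 S2=67 S3=38 S4=81 blocked=[]
Op 7: conn=81 S1=46 S2=67 S3=27 S4=81 blocked=[]
Op 8: conn=101 S1=46 S2=67 S3=27 S4=81 blocked=[]
Op 9: conn=88 S1=46 S2=67 S3=14 S4=81 blocked=[]
Op 10: conn=88 S1=46 S2=88 S3=14 S4=81 blocked=[]
Op 11: conn=88 S1=46 S2=88 S3=20 S4=81 blocked=[]
Op 12: conn=73 S1=46 S2=73 S3=20 S4=81 blocked=[]
Op 13: conn=88 S1=46 S2=73 S3=20 S4=81 blocked=[]
Op 14: conn=80 S1=46 S2=65 S3=20 S4=81 blocked=[]

Answer: 80 46 65 20 81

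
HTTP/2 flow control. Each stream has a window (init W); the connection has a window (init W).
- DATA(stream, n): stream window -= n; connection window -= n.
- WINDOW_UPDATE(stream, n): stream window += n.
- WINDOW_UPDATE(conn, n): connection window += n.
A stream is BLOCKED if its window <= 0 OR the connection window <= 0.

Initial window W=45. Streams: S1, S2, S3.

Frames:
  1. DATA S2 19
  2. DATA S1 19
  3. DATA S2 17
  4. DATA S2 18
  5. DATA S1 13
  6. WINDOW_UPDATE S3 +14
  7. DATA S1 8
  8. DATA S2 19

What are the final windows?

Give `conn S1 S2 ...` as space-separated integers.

Op 1: conn=26 S1=45 S2=26 S3=45 blocked=[]
Op 2: conn=7 S1=26 S2=26 S3=45 blocked=[]
Op 3: conn=-10 S1=26 S2=9 S3=45 blocked=[1, 2, 3]
Op 4: conn=-28 S1=26 S2=-9 S3=45 blocked=[1, 2, 3]
Op 5: conn=-41 S1=13 S2=-9 S3=45 blocked=[1, 2, 3]
Op 6: conn=-41 S1=13 S2=-9 S3=59 blocked=[1, 2, 3]
Op 7: conn=-49 S1=5 S2=-9 S3=59 blocked=[1, 2, 3]
Op 8: conn=-68 S1=5 S2=-28 S3=59 blocked=[1, 2, 3]

Answer: -68 5 -28 59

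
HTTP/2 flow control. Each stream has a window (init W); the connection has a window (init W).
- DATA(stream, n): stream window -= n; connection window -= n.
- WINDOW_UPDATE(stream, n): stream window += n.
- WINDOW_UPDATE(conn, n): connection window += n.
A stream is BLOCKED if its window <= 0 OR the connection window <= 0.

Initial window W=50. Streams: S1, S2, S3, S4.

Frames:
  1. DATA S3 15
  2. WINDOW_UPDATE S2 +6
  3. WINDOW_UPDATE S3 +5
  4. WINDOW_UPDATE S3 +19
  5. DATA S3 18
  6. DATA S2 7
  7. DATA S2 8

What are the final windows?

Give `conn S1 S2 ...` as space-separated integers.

Op 1: conn=35 S1=50 S2=50 S3=35 S4=50 blocked=[]
Op 2: conn=35 S1=50 S2=56 S3=35 S4=50 blocked=[]
Op 3: conn=35 S1=50 S2=56 S3=40 S4=50 blocked=[]
Op 4: conn=35 S1=50 S2=56 S3=59 S4=50 blocked=[]
Op 5: conn=17 S1=50 S2=56 S3=41 S4=50 blocked=[]
Op 6: conn=10 S1=50 S2=49 S3=41 S4=50 blocked=[]
Op 7: conn=2 S1=50 S2=41 S3=41 S4=50 blocked=[]

Answer: 2 50 41 41 50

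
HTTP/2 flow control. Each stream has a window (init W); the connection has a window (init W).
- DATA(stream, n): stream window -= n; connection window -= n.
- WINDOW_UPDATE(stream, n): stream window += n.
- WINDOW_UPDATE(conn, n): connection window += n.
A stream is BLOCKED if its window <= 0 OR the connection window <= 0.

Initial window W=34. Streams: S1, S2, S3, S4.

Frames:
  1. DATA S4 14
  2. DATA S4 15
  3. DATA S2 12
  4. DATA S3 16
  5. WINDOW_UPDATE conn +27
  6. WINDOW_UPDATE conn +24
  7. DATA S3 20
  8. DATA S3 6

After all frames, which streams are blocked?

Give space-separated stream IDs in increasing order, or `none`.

Op 1: conn=20 S1=34 S2=34 S3=34 S4=20 blocked=[]
Op 2: conn=5 S1=34 S2=34 S3=34 S4=5 blocked=[]
Op 3: conn=-7 S1=34 S2=22 S3=34 S4=5 blocked=[1, 2, 3, 4]
Op 4: conn=-23 S1=34 S2=22 S3=18 S4=5 blocked=[1, 2, 3, 4]
Op 5: conn=4 S1=34 S2=22 S3=18 S4=5 blocked=[]
Op 6: conn=28 S1=34 S2=22 S3=18 S4=5 blocked=[]
Op 7: conn=8 S1=34 S2=22 S3=-2 S4=5 blocked=[3]
Op 8: conn=2 S1=34 S2=22 S3=-8 S4=5 blocked=[3]

Answer: S3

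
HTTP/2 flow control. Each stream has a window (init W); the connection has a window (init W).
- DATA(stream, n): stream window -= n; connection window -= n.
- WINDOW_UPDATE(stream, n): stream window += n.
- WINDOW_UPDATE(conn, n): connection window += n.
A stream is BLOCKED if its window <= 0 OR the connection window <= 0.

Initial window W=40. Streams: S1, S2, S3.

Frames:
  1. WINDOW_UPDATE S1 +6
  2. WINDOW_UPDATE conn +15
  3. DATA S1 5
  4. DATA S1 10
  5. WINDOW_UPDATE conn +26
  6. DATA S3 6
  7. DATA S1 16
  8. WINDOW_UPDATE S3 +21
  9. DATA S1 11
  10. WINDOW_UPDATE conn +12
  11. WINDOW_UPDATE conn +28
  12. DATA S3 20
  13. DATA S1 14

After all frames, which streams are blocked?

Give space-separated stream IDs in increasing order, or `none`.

Answer: S1

Derivation:
Op 1: conn=40 S1=46 S2=40 S3=40 blocked=[]
Op 2: conn=55 S1=46 S2=40 S3=40 blocked=[]
Op 3: conn=50 S1=41 S2=40 S3=40 blocked=[]
Op 4: conn=40 S1=31 S2=40 S3=40 blocked=[]
Op 5: conn=66 S1=31 S2=40 S3=40 blocked=[]
Op 6: conn=60 S1=31 S2=40 S3=34 blocked=[]
Op 7: conn=44 S1=15 S2=40 S3=34 blocked=[]
Op 8: conn=44 S1=15 S2=40 S3=55 blocked=[]
Op 9: conn=33 S1=4 S2=40 S3=55 blocked=[]
Op 10: conn=45 S1=4 S2=40 S3=55 blocked=[]
Op 11: conn=73 S1=4 S2=40 S3=55 blocked=[]
Op 12: conn=53 S1=4 S2=40 S3=35 blocked=[]
Op 13: conn=39 S1=-10 S2=40 S3=35 blocked=[1]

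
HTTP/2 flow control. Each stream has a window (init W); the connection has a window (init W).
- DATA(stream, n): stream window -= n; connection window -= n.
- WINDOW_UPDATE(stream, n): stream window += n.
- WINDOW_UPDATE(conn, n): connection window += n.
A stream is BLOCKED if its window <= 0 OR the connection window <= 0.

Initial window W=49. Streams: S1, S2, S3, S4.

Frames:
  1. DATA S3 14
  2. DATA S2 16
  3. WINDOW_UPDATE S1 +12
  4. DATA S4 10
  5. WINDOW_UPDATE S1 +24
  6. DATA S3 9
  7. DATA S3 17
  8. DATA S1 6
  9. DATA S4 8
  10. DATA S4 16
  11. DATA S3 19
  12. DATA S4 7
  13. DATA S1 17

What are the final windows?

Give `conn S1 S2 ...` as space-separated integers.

Op 1: conn=35 S1=49 S2=49 S3=35 S4=49 blocked=[]
Op 2: conn=19 S1=49 S2=33 S3=35 S4=49 blocked=[]
Op 3: conn=19 S1=61 S2=33 S3=35 S4=49 blocked=[]
Op 4: conn=9 S1=61 S2=33 S3=35 S4=39 blocked=[]
Op 5: conn=9 S1=85 S2=33 S3=35 S4=39 blocked=[]
Op 6: conn=0 S1=85 S2=33 S3=26 S4=39 blocked=[1, 2, 3, 4]
Op 7: conn=-17 S1=85 S2=33 S3=9 S4=39 blocked=[1, 2, 3, 4]
Op 8: conn=-23 S1=79 S2=33 S3=9 S4=39 blocked=[1, 2, 3, 4]
Op 9: conn=-31 S1=79 S2=33 S3=9 S4=31 blocked=[1, 2, 3, 4]
Op 10: conn=-47 S1=79 S2=33 S3=9 S4=15 blocked=[1, 2, 3, 4]
Op 11: conn=-66 S1=79 S2=33 S3=-10 S4=15 blocked=[1, 2, 3, 4]
Op 12: conn=-73 S1=79 S2=33 S3=-10 S4=8 blocked=[1, 2, 3, 4]
Op 13: conn=-90 S1=62 S2=33 S3=-10 S4=8 blocked=[1, 2, 3, 4]

Answer: -90 62 33 -10 8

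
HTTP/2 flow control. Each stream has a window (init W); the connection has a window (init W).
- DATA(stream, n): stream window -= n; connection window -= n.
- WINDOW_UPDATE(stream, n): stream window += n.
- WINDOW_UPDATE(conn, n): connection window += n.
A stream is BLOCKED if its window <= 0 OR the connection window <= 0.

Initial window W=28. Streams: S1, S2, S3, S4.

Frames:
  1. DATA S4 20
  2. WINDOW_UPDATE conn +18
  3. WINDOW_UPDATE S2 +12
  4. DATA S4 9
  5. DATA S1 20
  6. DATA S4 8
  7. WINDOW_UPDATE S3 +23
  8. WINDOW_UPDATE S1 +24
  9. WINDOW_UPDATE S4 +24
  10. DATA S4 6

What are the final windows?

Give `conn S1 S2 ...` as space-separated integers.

Op 1: conn=8 S1=28 S2=28 S3=28 S4=8 blocked=[]
Op 2: conn=26 S1=28 S2=28 S3=28 S4=8 blocked=[]
Op 3: conn=26 S1=28 S2=40 S3=28 S4=8 blocked=[]
Op 4: conn=17 S1=28 S2=40 S3=28 S4=-1 blocked=[4]
Op 5: conn=-3 S1=8 S2=40 S3=28 S4=-1 blocked=[1, 2, 3, 4]
Op 6: conn=-11 S1=8 S2=40 S3=28 S4=-9 blocked=[1, 2, 3, 4]
Op 7: conn=-11 S1=8 S2=40 S3=51 S4=-9 blocked=[1, 2, 3, 4]
Op 8: conn=-11 S1=32 S2=40 S3=51 S4=-9 blocked=[1, 2, 3, 4]
Op 9: conn=-11 S1=32 S2=40 S3=51 S4=15 blocked=[1, 2, 3, 4]
Op 10: conn=-17 S1=32 S2=40 S3=51 S4=9 blocked=[1, 2, 3, 4]

Answer: -17 32 40 51 9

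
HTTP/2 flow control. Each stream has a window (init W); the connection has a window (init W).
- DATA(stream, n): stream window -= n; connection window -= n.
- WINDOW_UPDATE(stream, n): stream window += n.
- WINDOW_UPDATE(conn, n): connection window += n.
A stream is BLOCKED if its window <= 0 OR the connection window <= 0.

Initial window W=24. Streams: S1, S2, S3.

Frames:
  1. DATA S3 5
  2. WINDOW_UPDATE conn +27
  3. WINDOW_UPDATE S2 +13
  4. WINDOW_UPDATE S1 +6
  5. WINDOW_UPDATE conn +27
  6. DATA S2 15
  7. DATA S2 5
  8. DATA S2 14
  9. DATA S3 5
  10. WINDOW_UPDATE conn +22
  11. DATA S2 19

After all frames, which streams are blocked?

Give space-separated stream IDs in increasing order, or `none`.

Op 1: conn=19 S1=24 S2=24 S3=19 blocked=[]
Op 2: conn=46 S1=24 S2=24 S3=19 blocked=[]
Op 3: conn=46 S1=24 S2=37 S3=19 blocked=[]
Op 4: conn=46 S1=30 S2=37 S3=19 blocked=[]
Op 5: conn=73 S1=30 S2=37 S3=19 blocked=[]
Op 6: conn=58 S1=30 S2=22 S3=19 blocked=[]
Op 7: conn=53 S1=30 S2=17 S3=19 blocked=[]
Op 8: conn=39 S1=30 S2=3 S3=19 blocked=[]
Op 9: conn=34 S1=30 S2=3 S3=14 blocked=[]
Op 10: conn=56 S1=30 S2=3 S3=14 blocked=[]
Op 11: conn=37 S1=30 S2=-16 S3=14 blocked=[2]

Answer: S2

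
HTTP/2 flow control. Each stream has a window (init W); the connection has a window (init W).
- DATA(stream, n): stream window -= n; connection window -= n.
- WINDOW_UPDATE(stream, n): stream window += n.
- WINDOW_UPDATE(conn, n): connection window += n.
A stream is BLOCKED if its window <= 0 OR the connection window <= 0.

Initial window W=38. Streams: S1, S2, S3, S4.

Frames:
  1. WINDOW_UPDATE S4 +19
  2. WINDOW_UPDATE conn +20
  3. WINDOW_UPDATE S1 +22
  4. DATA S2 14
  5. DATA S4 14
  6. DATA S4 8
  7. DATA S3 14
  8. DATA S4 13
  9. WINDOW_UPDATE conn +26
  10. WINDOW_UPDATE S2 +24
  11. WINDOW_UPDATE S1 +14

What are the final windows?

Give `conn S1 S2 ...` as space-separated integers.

Op 1: conn=38 S1=38 S2=38 S3=38 S4=57 blocked=[]
Op 2: conn=58 S1=38 S2=38 S3=38 S4=57 blocked=[]
Op 3: conn=58 S1=60 S2=38 S3=38 S4=57 blocked=[]
Op 4: conn=44 S1=60 S2=24 S3=38 S4=57 blocked=[]
Op 5: conn=30 S1=60 S2=24 S3=38 S4=43 blocked=[]
Op 6: conn=22 S1=60 S2=24 S3=38 S4=35 blocked=[]
Op 7: conn=8 S1=60 S2=24 S3=24 S4=35 blocked=[]
Op 8: conn=-5 S1=60 S2=24 S3=24 S4=22 blocked=[1, 2, 3, 4]
Op 9: conn=21 S1=60 S2=24 S3=24 S4=22 blocked=[]
Op 10: conn=21 S1=60 S2=48 S3=24 S4=22 blocked=[]
Op 11: conn=21 S1=74 S2=48 S3=24 S4=22 blocked=[]

Answer: 21 74 48 24 22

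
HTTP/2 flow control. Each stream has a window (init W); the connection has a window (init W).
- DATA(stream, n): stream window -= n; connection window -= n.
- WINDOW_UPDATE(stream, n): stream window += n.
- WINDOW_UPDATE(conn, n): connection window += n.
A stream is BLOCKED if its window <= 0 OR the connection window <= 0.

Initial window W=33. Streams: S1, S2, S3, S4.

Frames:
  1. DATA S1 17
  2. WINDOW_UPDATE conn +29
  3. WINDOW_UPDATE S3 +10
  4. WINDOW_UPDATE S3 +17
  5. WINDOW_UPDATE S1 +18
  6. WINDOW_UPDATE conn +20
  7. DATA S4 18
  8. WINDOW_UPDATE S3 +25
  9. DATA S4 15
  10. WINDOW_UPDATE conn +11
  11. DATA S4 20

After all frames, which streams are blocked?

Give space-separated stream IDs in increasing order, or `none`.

Op 1: conn=16 S1=16 S2=33 S3=33 S4=33 blocked=[]
Op 2: conn=45 S1=16 S2=33 S3=33 S4=33 blocked=[]
Op 3: conn=45 S1=16 S2=33 S3=43 S4=33 blocked=[]
Op 4: conn=45 S1=16 S2=33 S3=60 S4=33 blocked=[]
Op 5: conn=45 S1=34 S2=33 S3=60 S4=33 blocked=[]
Op 6: conn=65 S1=34 S2=33 S3=60 S4=33 blocked=[]
Op 7: conn=47 S1=34 S2=33 S3=60 S4=15 blocked=[]
Op 8: conn=47 S1=34 S2=33 S3=85 S4=15 blocked=[]
Op 9: conn=32 S1=34 S2=33 S3=85 S4=0 blocked=[4]
Op 10: conn=43 S1=34 S2=33 S3=85 S4=0 blocked=[4]
Op 11: conn=23 S1=34 S2=33 S3=85 S4=-20 blocked=[4]

Answer: S4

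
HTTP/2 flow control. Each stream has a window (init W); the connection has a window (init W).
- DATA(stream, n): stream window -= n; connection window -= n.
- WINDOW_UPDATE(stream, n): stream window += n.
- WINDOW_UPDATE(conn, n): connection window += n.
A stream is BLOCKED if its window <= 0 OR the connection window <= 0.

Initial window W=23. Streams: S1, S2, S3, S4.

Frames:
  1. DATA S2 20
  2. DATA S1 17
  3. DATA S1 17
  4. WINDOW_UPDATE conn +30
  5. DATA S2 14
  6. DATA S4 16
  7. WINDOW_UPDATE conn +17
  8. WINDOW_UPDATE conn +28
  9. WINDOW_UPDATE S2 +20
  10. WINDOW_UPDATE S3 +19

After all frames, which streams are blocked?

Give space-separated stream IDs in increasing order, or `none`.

Op 1: conn=3 S1=23 S2=3 S3=23 S4=23 blocked=[]
Op 2: conn=-14 S1=6 S2=3 S3=23 S4=23 blocked=[1, 2, 3, 4]
Op 3: conn=-31 S1=-11 S2=3 S3=23 S4=23 blocked=[1, 2, 3, 4]
Op 4: conn=-1 S1=-11 S2=3 S3=23 S4=23 blocked=[1, 2, 3, 4]
Op 5: conn=-15 S1=-11 S2=-11 S3=23 S4=23 blocked=[1, 2, 3, 4]
Op 6: conn=-31 S1=-11 S2=-11 S3=23 S4=7 blocked=[1, 2, 3, 4]
Op 7: conn=-14 S1=-11 S2=-11 S3=23 S4=7 blocked=[1, 2, 3, 4]
Op 8: conn=14 S1=-11 S2=-11 S3=23 S4=7 blocked=[1, 2]
Op 9: conn=14 S1=-11 S2=9 S3=23 S4=7 blocked=[1]
Op 10: conn=14 S1=-11 S2=9 S3=42 S4=7 blocked=[1]

Answer: S1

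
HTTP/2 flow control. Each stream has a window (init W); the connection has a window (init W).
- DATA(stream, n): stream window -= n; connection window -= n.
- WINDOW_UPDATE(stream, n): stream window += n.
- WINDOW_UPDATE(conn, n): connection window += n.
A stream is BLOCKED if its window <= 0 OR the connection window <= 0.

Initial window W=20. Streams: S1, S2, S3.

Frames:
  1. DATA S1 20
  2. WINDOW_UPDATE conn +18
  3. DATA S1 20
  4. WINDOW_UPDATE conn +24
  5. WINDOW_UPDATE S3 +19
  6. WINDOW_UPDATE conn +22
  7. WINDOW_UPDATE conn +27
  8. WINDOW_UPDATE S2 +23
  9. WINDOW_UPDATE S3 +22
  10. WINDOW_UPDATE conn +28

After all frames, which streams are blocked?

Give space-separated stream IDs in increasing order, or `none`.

Answer: S1

Derivation:
Op 1: conn=0 S1=0 S2=20 S3=20 blocked=[1, 2, 3]
Op 2: conn=18 S1=0 S2=20 S3=20 blocked=[1]
Op 3: conn=-2 S1=-20 S2=20 S3=20 blocked=[1, 2, 3]
Op 4: conn=22 S1=-20 S2=20 S3=20 blocked=[1]
Op 5: conn=22 S1=-20 S2=20 S3=39 blocked=[1]
Op 6: conn=44 S1=-20 S2=20 S3=39 blocked=[1]
Op 7: conn=71 S1=-20 S2=20 S3=39 blocked=[1]
Op 8: conn=71 S1=-20 S2=43 S3=39 blocked=[1]
Op 9: conn=71 S1=-20 S2=43 S3=61 blocked=[1]
Op 10: conn=99 S1=-20 S2=43 S3=61 blocked=[1]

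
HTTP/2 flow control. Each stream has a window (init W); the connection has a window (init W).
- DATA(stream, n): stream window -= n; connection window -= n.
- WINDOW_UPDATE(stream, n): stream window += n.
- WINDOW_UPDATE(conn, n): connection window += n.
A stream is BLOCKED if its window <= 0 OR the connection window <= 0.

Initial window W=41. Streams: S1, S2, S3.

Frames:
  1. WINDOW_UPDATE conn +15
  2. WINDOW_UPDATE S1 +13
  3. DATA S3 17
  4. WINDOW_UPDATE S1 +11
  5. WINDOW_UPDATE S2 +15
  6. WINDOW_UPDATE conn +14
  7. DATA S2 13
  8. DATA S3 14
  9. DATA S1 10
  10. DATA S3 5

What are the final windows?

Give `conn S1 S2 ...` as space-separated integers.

Answer: 11 55 43 5

Derivation:
Op 1: conn=56 S1=41 S2=41 S3=41 blocked=[]
Op 2: conn=56 S1=54 S2=41 S3=41 blocked=[]
Op 3: conn=39 S1=54 S2=41 S3=24 blocked=[]
Op 4: conn=39 S1=65 S2=41 S3=24 blocked=[]
Op 5: conn=39 S1=65 S2=56 S3=24 blocked=[]
Op 6: conn=53 S1=65 S2=56 S3=24 blocked=[]
Op 7: conn=40 S1=65 S2=43 S3=24 blocked=[]
Op 8: conn=26 S1=65 S2=43 S3=10 blocked=[]
Op 9: conn=16 S1=55 S2=43 S3=10 blocked=[]
Op 10: conn=11 S1=55 S2=43 S3=5 blocked=[]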